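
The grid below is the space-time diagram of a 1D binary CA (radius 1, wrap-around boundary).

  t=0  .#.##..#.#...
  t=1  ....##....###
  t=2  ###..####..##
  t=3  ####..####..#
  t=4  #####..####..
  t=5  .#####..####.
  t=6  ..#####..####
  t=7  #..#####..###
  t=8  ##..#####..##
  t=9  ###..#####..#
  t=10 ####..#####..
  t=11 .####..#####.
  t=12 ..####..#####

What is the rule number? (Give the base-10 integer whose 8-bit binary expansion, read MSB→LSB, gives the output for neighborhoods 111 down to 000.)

  ###|#  b7=1 t=1,i=11
  ##.|#  b6=1 t=0,i=4
  #.#|.  b5=0 t=0,i=2
  #..|#  b4=1 t=0,i=5
  .##|.  b3=0 t=0,i=3
  .#.|.  b2=0 t=0,i=1
  ..#|.  b1=0 t=0,i=0
  ...|#  b0=1 t=0,i=11
  bits 11010001 = 209

209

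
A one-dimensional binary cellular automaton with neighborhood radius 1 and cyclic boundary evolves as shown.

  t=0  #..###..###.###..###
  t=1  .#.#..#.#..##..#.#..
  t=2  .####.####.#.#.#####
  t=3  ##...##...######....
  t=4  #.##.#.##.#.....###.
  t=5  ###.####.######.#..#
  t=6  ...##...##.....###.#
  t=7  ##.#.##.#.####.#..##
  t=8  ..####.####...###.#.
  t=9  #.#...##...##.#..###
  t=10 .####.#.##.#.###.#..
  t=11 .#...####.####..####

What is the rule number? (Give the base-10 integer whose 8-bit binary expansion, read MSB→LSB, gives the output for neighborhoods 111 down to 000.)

61

  ###|.  b7=0 t=0,i=4
  ##.|.  b6=0 t=0,i=0
  #.#|#  b5=1 t=0,i=11
  #..|#  b4=1 t=0,i=1
  .##|#  b3=1 t=0,i=3
  .#.|#  b2=1 t=1,i=1
  ..#|.  b1=0 t=0,i=2
  ...|#  b0=1 t=1,i=19
  bits 00111101 = 61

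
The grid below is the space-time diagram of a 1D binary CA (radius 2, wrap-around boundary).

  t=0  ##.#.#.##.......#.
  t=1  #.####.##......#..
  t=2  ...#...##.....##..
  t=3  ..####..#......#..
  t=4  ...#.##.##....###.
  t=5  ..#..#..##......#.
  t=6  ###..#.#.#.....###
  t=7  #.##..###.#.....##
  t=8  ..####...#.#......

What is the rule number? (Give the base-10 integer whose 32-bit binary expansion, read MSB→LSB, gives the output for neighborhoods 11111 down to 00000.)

2523567380

  [31] ##### => #  t=6,i=0
  [30] ####. => .  t=1,i=4
  [29] ###.# => .  t=1,i=5
  [28] ###.. => #  t=3,i=5
  [27] ##.## => .  t=1,i=6
  [26] ##.#. => #  t=0,i=2
  [25] ##..# => #  t=3,i=6
  [24] ##... => .  t=0,i=9
  [23] #.### => .  t=1,i=2
  [22] #.##. => #  t=0,i=0
  [21] #.#.# => #  t=0,i=3
  [20] #.#.. => .  t=6,i=9
  [19] #..## => #  t=5,i=7
  [18] #..#. => .  t=1,i=17
  [17] #...# => #  t=2,i=5
  [16] #.... => .  t=0,i=10
  [15] .#### => #  t=1,i=3
  [14] .###. => .  t=4,i=15
  [13] .##.# => .  t=0,i=1
  [12] .##.. => #  t=0,i=8
  [11] .#.## => .  t=0,i=6
  [10] .#.#. => #  t=0,i=4
  [9] .#..# => .  t=1,i=16
  [8] .#... => #  t=2,i=4
  [7] ..### => .  t=3,i=2
  [6] ..##. => .  t=2,i=7
  [5] ..#.# => .  t=0,i=16
  [4] ..#.. => #  t=1,i=15
  [3] ...## => .  t=2,i=6
  [2] ...#. => #  t=0,i=15
  [1] ....# => .  t=0,i=14
  [0] ..... => .  t=0,i=11
  bits 10010110011010101001010100010100 = 2523567380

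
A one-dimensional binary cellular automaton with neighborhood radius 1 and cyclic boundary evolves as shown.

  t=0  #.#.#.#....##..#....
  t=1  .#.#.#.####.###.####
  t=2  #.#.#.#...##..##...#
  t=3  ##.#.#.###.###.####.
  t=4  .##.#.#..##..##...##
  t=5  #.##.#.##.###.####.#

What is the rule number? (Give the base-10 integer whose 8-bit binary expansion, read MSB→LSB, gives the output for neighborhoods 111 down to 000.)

115

  ### -> .   bit 7 = 0  t=1,i=8
  ##. -> #   bit 6 = 1  t=0,i=12
  #.# -> #   bit 5 = 1  t=0,i=1
  #.. -> #   bit 4 = 1  t=0,i=7
  .## -> .   bit 3 = 0  t=0,i=11
  .#. -> .   bit 2 = 0  t=0,i=0
  ..# -> #   bit 1 = 1  t=0,i=10
  ... -> #   bit 0 = 1  t=0,i=8
  bits 01110011 = 115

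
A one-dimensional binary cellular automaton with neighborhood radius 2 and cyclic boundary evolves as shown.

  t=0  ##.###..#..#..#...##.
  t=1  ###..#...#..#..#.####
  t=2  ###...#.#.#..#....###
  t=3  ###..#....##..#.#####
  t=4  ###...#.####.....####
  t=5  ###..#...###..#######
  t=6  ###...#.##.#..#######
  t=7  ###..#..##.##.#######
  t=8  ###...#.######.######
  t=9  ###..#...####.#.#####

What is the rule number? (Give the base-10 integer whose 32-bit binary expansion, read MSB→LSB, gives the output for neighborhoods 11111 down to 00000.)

  nb #####: next=#  (t=1,i=0, bit31=1)
  nb ####.: next=#  (t=1,i=1, bit30=1)
  nb ###.#: next=.  (t=8,i=13, bit29=0)
  nb ###..: next=#  (t=0,i=5, bit28=1)
  nb ##.##: next=#  (t=0,i=2, bit27=1)
  nb ##.#.: next=.  (t=6,i=10, bit26=0)
  nb ##..#: next=.  (t=0,i=6, bit25=0)
  nb ##...: next=.  (t=2,i=3, bit24=0)
  nb #.###: next=.  (t=0,i=3, bit23=0)
  nb #.##.: next=#  (t=0,i=0, bit22=1)
  nb #.#.#: next=.  (t=2,i=8, bit21=0)
  nb #.#..: next=#  (t=2,i=10, bit20=1)
  nb #..##: next=.  (t=5,i=13, bit19=0)
  nb #..#.: next=.  (t=0,i=7, bit18=0)
  nb #...#: next=.  (t=0,i=16, bit17=0)
  nb #....: next=.  (t=2,i=15, bit16=0)
  nb .####: next=#  (t=1,i=18, bit15=1)
  nb .###.: next=.  (t=0,i=4, bit14=0)
  nb .##.#: next=#  (t=0,i=1, bit13=1)
  nb .##..: next=#  (t=3,i=11, bit12=1)
  nb .#.##: next=.  (t=1,i=16, bit11=0)
  nb .#.#.: next=.  (t=2,i=7, bit10=0)
  nb .#..#: next=#  (t=0,i=9, bit9=1)
  nb .#...: next=#  (t=0,i=15, bit8=1)
  nb ..###: next=#  (t=2,i=18, bit7=1)
  nb ..##.: next=#  (t=0,i=18, bit6=1)
  nb ..#.#: next=.  (t=1,i=15, bit5=0)
  nb ..#..: next=.  (t=0,i=8, bit4=0)
  nb ...##: next=#  (t=0,i=17, bit3=1)
  nb ...#.: next=#  (t=1,i=8, bit2=1)
  nb ....#: next=#  (t=2,i=16, bit1=1)
  nb .....: next=#  (t=4,i=14, bit0=1)
  bits 11011000010100001011001111001111 = 3629167567

3629167567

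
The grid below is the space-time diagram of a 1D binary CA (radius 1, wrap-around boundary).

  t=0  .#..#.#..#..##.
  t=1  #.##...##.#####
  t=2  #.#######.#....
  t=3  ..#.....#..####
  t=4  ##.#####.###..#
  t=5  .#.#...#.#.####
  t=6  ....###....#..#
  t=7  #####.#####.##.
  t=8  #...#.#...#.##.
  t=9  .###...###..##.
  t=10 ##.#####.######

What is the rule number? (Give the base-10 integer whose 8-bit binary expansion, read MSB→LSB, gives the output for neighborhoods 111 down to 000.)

  ### -> .   bit 7 = 0  t=1,i=11
  ##. -> #   bit 6 = 1  t=0,i=13
  #.# -> .   bit 5 = 0  t=0,i=5
  #.. -> #   bit 4 = 1  t=0,i=2
  .## -> #   bit 3 = 1  t=0,i=12
  .#. -> .   bit 2 = 0  t=0,i=1
  ..# -> #   bit 1 = 1  t=0,i=0
  ... -> #   bit 0 = 1  t=1,i=5
  bits 01011011 = 91

91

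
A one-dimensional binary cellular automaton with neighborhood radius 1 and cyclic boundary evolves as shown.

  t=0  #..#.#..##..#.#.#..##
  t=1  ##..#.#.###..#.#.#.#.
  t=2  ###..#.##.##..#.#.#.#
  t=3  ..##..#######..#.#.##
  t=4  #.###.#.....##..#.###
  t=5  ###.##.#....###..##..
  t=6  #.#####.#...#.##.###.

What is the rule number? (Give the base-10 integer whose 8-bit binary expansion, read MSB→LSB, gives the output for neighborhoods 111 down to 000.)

  ### -> .   bit 7 = 0  t=0,i=20
  ##. -> #   bit 6 = 1  t=0,i=0
  #.# -> #   bit 5 = 1  t=0,i=4
  #.. -> #   bit 4 = 1  t=0,i=1
  .## -> #   bit 3 = 1  t=0,i=8
  .#. -> .   bit 2 = 0  t=0,i=3
  ..# -> .   bit 1 = 0  t=0,i=2
  ... -> .   bit 0 = 0  t=4,i=8
  bits 01111000 = 120

120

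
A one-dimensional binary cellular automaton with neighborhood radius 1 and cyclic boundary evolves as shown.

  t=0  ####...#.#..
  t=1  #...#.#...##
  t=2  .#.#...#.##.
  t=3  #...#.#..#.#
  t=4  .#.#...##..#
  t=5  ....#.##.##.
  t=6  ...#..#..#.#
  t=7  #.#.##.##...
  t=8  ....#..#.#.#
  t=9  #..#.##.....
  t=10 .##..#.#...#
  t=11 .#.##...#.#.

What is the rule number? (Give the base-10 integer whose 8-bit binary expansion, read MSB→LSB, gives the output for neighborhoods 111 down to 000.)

  [7] ### => .  t=0,i=1
  [6] ##. => .  t=0,i=3
  [5] #.# => .  t=0,i=8
  [4] #.. => #  t=0,i=4
  [3] .## => #  t=0,i=0
  [2] .#. => .  t=0,i=7
  [1] ..# => #  t=0,i=6
  [0] ... => .  t=0,i=5
  bits 00011010 = 26

26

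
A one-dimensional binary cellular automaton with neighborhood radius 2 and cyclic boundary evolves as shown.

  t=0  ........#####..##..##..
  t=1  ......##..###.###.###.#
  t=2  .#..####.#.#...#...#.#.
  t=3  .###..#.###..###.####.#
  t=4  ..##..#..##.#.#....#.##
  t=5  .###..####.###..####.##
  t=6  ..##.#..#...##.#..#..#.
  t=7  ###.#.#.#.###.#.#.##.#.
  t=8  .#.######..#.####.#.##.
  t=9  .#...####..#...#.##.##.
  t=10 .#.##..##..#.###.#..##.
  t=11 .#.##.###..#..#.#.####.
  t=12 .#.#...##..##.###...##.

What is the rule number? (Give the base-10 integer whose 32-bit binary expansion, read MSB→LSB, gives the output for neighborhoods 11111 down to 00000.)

  #####|#  b31=1 t=0,i=10
  ####.|#  b30=1 t=0,i=11
  ###.#|.  b29=0 t=1,i=12
  ###..|#  b28=1 t=0,i=12
  ##.##|.  b27=0 t=1,i=13
  ##.#.|#  b26=1 t=1,i=21
  ##..#|.  b25=0 t=0,i=13
  ##...|.  b24=0 t=0,i=21
  #.###|.  b23=0 t=1,i=14
  #.##.|#  b22=1 t=4,i=21
  #.#.#|#  b21=1 t=2,i=9
  #.#..|.  b20=0 t=1,i=22
  #..##|#  b19=1 t=0,i=14
  #..#.|.  b18=0 t=2,i=0
  #...#|#  b17=1 t=2,i=13
  #....|#  b16=1 t=0,i=22
  .####|.  b15=0 t=0,i=9
  .###.|#  b14=1 t=1,i=11
  .##.#|.  b13=0 t=4,i=10
  .##..|#  b12=1 t=0,i=16
  .#.##|.  b11=0 t=3,i=0
  .#.#.|#  b10=1 t=2,i=10
  .#..#|#  b9=1 t=2,i=2
  .#...|.  b8=0 t=1,i=0
  ..###|.  b7=0 t=0,i=8
  ..##.|#  b6=1 t=0,i=15
  ..#.#|#  b5=1 t=2,i=19
  ..#..|#  b4=1 t=2,i=1
  ...##|#  b3=1 t=0,i=7
  ...#.|#  b2=1 t=2,i=14
  ....#|#  b1=1 t=0,i=6
  .....|.  b0=0 t=0,i=0
  bits 11010100011010110101011001111110 = 3563804286

3563804286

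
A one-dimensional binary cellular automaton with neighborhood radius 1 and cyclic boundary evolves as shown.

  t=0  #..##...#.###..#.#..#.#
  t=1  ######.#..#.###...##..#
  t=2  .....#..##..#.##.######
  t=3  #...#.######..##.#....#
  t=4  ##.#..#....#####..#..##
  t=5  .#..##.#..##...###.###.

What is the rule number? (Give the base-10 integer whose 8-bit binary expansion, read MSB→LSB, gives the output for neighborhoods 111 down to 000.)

  ###|.  b7=0 t=0,i=11
  ##.|#  b6=1 t=0,i=0
  #.#|.  b5=0 t=0,i=9
  #..|#  b4=1 t=0,i=1
  .##|#  b3=1 t=0,i=3
  .#.|.  b2=0 t=0,i=8
  ..#|#  b1=1 t=0,i=2
  ...|.  b0=0 t=0,i=6
  bits 01011010 = 90

90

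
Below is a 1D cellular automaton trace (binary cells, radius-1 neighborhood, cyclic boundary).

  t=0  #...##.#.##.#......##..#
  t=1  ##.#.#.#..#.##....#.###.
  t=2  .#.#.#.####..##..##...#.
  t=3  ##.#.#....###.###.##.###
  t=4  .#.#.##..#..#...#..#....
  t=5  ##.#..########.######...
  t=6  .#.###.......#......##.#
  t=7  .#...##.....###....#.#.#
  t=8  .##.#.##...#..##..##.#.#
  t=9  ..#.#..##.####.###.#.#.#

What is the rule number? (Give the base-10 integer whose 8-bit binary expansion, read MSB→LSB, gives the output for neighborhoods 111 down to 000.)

  [7] ### => .  t=1,i=21
  [6] ##. => #  t=0,i=0
  [5] #.# => .  t=0,i=6
  [4] #.. => #  t=0,i=1
  [3] .## => .  t=0,i=4
  [2] .#. => #  t=0,i=7
  [1] ..# => #  t=0,i=3
  [0] ... => .  t=0,i=2
  bits 01010110 = 86

86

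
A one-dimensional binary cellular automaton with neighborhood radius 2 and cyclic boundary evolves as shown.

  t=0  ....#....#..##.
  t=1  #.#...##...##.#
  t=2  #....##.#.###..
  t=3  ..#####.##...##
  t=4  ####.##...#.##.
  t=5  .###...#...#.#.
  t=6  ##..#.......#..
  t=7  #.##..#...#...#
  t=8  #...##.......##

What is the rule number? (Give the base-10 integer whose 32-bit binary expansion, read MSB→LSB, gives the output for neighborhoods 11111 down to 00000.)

  #####|.  b31=0 t=3,i=4
  ####.|#  b30=1 t=3,i=5
  ###.#|#  b29=1 t=3,i=6
  ###..|.  b28=0 t=2,i=12
  ##.##|.  b27=0 t=1,i=13
  ##.#.|.  b26=0 t=1,i=1
  ##..#|#  b25=1 t=2,i=13
  ##...|#  b24=1 t=0,i=14
  #.###|.  b23=0 t=2,i=10
  #.##.|.  b22=0 t=1,i=14
  #.#.#|#  b21=1 t=2,i=8
  #.#..|.  b20=0 t=1,i=2
  #..##|#  b19=1 t=0,i=11
  #..#.|#  b18=1 t=2,i=14
  #...#|.  b17=0 t=1,i=4
  #....|#  b16=1 t=0,i=0
  .####|#  b15=1 t=3,i=3
  .###.|.  b14=0 t=2,i=11
  .##.#|#  b13=1 t=1,i=0
  .##..|.  b12=0 t=0,i=13
  .#.##|#  b11=1 t=2,i=9
  .#.#.|#  b10=1 t=5,i=12
  .#..#|.  b9=0 t=0,i=10
  .#...|.  b8=0 t=0,i=5
  ..###|#  b7=1 t=3,i=2
  ..##.|#  b6=1 t=0,i=12
  ..#.#|.  b5=0 t=4,i=10
  ..#..|.  b4=0 t=0,i=4
  ...##|#  b3=1 t=1,i=5
  ...#.|.  b2=0 t=0,i=3
  ....#|#  b1=1 t=0,i=2
  .....|.  b0=0 t=0,i=1
  bits 01100011001011011010110011001010 = 1663937738

1663937738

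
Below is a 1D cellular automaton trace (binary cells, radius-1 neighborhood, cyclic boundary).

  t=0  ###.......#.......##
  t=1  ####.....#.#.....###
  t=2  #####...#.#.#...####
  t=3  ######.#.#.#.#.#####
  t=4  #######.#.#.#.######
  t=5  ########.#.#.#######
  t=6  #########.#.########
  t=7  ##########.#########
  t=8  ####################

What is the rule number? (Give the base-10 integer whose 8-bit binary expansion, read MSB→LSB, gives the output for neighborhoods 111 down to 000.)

  ### -> #   bit 7 = 1  t=0,i=0
  ##. -> #   bit 6 = 1  t=0,i=2
  #.# -> #   bit 5 = 1  t=1,i=10
  #.. -> #   bit 4 = 1  t=0,i=3
  .## -> #   bit 3 = 1  t=0,i=18
  .#. -> .   bit 2 = 0  t=0,i=10
  ..# -> #   bit 1 = 1  t=0,i=9
  ... -> .   bit 0 = 0  t=0,i=4
  bits 11111010 = 250

250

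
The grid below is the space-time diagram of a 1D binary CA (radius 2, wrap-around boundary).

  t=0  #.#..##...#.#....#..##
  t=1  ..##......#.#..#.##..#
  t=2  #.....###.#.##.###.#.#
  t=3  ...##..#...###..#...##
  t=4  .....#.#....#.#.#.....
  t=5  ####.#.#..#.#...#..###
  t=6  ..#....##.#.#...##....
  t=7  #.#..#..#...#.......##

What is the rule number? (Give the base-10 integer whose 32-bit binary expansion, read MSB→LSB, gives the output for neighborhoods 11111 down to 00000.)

  nb #####: next=.  (t=5,i=0, bit31=0)
  nb ####.: next=#  (t=5,i=2, bit30=1)
  nb ###.#: next=.  (t=0,i=0, bit29=0)
  nb ###..: next=.  (t=3,i=13, bit28=0)
  nb ##.##: next=.  (t=2,i=14, bit27=0)
  nb ##.#.: next=.  (t=0,i=1, bit26=0)
  nb ##..#: next=#  (t=1,i=19, bit25=1)
  nb ##...: next=.  (t=0,i=7, bit24=0)
  nb #.###: next=.  (t=2,i=15, bit23=0)
  nb #.##.: next=#  (t=1,i=17, bit22=1)
  nb #.#.#: next=.  (t=2,i=10, bit21=0)
  nb #.#..: next=#  (t=0,i=2, bit20=1)
  nb #..##: next=.  (t=0,i=4, bit19=0)
  nb #..#.: next=.  (t=1,i=14, bit18=0)
  nb #...#: next=.  (t=0,i=8, bit17=0)
  nb #....: next=.  (t=0,i=14, bit16=0)
  nb .####: next=.  (t=5,i=20, bit15=0)
  nb .###.: next=#  (t=0,i=21, bit14=1)
  nb .##.#: next=#  (t=2,i=13, bit13=1)
  nb .##..: next=.  (t=0,i=6, bit12=0)
  nb .#.##: next=#  (t=1,i=16, bit11=1)
  nb .#.#.: next=.  (t=0,i=11, bit10=0)
  nb .#..#: next=#  (t=0,i=3, bit9=1)
  nb .#...: next=.  (t=0,i=13, bit8=0)
  nb ..###: next=.  (t=0,i=20, bit7=0)
  nb ..##.: next=.  (t=0,i=5, bit6=0)
  nb ..#.#: next=#  (t=0,i=10, bit5=1)
  nb ..#..: next=#  (t=0,i=17, bit4=1)
  nb ...##: next=.  (t=2,i=5, bit3=0)
  nb ...#.: next=.  (t=0,i=9, bit2=0)
  nb ....#: next=#  (t=0,i=15, bit1=1)
  nb .....: next=#  (t=1,i=6, bit0=1)
  bits 01000010010100000110101000110011 = 1112566323

1112566323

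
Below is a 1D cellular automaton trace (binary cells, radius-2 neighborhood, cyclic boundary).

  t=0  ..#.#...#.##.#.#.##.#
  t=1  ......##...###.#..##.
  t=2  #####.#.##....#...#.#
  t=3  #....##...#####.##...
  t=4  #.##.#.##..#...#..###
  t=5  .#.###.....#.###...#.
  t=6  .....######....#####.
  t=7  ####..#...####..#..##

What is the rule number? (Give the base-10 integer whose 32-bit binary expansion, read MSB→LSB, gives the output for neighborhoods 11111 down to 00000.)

  nb #####: next=.  (t=2,i=1, bit31=0)
  nb ####.: next=.  (t=2,i=3, bit30=0)
  nb ###.#: next=.  (t=1,i=13, bit29=0)
  nb ###..: next=#  (t=5,i=5, bit28=1)
  nb ##.##: next=#  (t=3,i=15, bit27=1)
  nb ##.#.: next=#  (t=0,i=12, bit26=1)
  nb ##..#: next=.  (t=4,i=9, bit25=0)
  nb ##...: next=#  (t=1,i=8, bit24=1)
  nb #.###: next=.  (t=2,i=20, bit23=0)
  nb #.##.: next=.  (t=0,i=10, bit22=0)
  nb #.#.#: next=#  (t=0,i=13, bit21=1)
  nb #.#..: next=.  (t=0,i=4, bit20=0)
  nb #..##: next=.  (t=1,i=17, bit19=0)
  nb #..#.: next=.  (t=0,i=1, bit18=0)
  nb #...#: next=#  (t=0,i=6, bit17=1)
  nb #....: next=#  (t=1,i=0, bit16=1)
  nb .####: next=#  (t=2,i=0, bit15=1)
  nb .###.: next=.  (t=1,i=12, bit14=0)
  nb .##.#: next=#  (t=0,i=11, bit13=1)
  nb .##..: next=.  (t=1,i=7, bit12=0)
  nb .#.##: next=.  (t=0,i=9, bit11=0)
  nb .#.#.: next=.  (t=0,i=3, bit10=0)
  nb .#..#: next=.  (t=0,i=0, bit9=0)
  nb .#...: next=.  (t=0,i=5, bit8=0)
  nb ..###: next=.  (t=1,i=11, bit7=0)
  nb ..##.: next=#  (t=1,i=6, bit6=1)
  nb ..#.#: next=.  (t=0,i=2, bit5=0)
  nb ..#..: next=#  (t=2,i=14, bit4=1)
  nb ...##: next=.  (t=1,i=5, bit3=0)
  nb ...#.: next=#  (t=0,i=7, bit2=1)
  nb ....#: next=#  (t=1,i=4, bit1=1)
  nb .....: next=#  (t=1,i=1, bit0=1)
  bits 00011101001000111010000001010111 = 488874071

488874071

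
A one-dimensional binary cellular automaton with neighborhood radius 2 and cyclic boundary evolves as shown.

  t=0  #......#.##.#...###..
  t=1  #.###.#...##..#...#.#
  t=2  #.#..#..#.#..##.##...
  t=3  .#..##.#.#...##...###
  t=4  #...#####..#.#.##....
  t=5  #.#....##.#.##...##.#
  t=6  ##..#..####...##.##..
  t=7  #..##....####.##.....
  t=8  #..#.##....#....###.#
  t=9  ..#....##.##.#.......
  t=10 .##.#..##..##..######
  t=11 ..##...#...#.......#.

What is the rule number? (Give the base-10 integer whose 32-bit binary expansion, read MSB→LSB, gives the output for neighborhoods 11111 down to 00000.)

1437017173

  #####|.  b31=0 t=4,i=6
  ####.|#  b30=1 t=4,i=7
  ###.#|.  b29=0 t=1,i=4
  ###..|#  b28=1 t=0,i=18
  ##.##|.  b27=0 t=1,i=1
  ##.#.|#  b26=1 t=0,i=11
  ##..#|.  b25=0 t=0,i=19
  ##...|#  b24=1 t=2,i=18
  #.###|#  b23=1 t=1,i=2
  #.##.|.  b22=0 t=0,i=9
  #.#.#|#  b21=1 t=3,i=7
  #.#..|.  b20=0 t=0,i=12
  #..##|.  b19=0 t=2,i=12
  #..#.|#  b18=1 t=0,i=20
  #...#|#  b17=1 t=0,i=14
  #....|#  b16=1 t=0,i=2
  .####|.  b15=0 t=4,i=5
  .###.|.  b14=0 t=0,i=17
  .##.#|#  b13=1 t=0,i=10
  .##..|.  b12=0 t=1,i=11
  .#.##|.  b11=0 t=0,i=8
  .#.#.|#  b10=1 t=2,i=1
  .#..#|.  b9=0 t=2,i=3
  .#...|.  b8=0 t=0,i=1
  ..###|.  b7=0 t=0,i=16
  ..##.|#  b6=1 t=1,i=10
  ..#.#|.  b5=0 t=0,i=7
  ..#..|#  b4=1 t=0,i=0
  ...##|.  b3=0 t=0,i=15
  ...#.|#  b2=1 t=0,i=6
  ....#|.  b1=0 t=0,i=5
  .....|#  b0=1 t=0,i=3
  bits 01010101101001110010010001010101 = 1437017173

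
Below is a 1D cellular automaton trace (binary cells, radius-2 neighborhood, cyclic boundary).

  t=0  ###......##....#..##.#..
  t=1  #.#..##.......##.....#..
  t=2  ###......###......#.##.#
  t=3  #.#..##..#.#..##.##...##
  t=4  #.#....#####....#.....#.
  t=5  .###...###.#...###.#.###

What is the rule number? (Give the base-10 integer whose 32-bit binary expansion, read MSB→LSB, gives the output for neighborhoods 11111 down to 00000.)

  [31] ##### => #  t=4,i=9
  [30] ####. => .  t=2,i=1
  [29] ###.# => #  t=3,i=0
  [28] ###.. => #  t=0,i=2
  [27] ##.## => #  t=2,i=22
  [26] ##.#. => .  t=0,i=20
  [25] ##..# => #  t=3,i=7
  [24] ##... => .  t=0,i=3
  [23] #.### => #  t=2,i=23
  [22] #.##. => .  t=2,i=20
  [21] #.#.# => .  t=4,i=0
  [20] #.#.. => #  t=0,i=21
  [19] #..## => .  t=0,i=17
  [18] #..#. => #  t=1,i=23
  [17] #...# => .  t=3,i=20
  [16] #.... => .  t=0,i=4
  [15] .#### => #  t=2,i=0
  [14] .###. => .  t=0,i=1
  [13] .##.# => .  t=0,i=19
  [12] .##.. => .  t=0,i=10
  [11] .#.## => .  t=2,i=19
  [10] .#.#. => #  t=1,i=1
  [9] .#..# => .  t=0,i=16
  [8] .#... => #  t=4,i=3
  [7] ..### => #  t=0,i=0
  [6] ..##. => .  t=0,i=9
  [5] ..#.# => #  t=1,i=0
  [4] ..#.. => #  t=0,i=15
  [3] ...## => .  t=0,i=8
  [2] ...#. => #  t=0,i=14
  [1] ....# => .  t=0,i=7
  [0] ..... => #  t=0,i=5
  bits 10111010100101001000010110110101 = 3130295733

3130295733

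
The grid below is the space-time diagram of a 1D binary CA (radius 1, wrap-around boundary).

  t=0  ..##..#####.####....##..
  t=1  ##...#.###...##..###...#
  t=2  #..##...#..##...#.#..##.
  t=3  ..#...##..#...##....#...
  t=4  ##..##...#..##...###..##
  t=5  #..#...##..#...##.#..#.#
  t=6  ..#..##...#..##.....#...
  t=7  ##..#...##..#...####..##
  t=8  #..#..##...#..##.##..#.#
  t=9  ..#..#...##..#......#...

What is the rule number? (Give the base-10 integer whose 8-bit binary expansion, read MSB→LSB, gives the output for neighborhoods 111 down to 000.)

  ###|#  b7=1 t=0,i=7
  ##.|.  b6=0 t=0,i=3
  #.#|.  b5=0 t=0,i=11
  #..|.  b4=0 t=0,i=4
  .##|.  b3=0 t=0,i=2
  .#.|.  b2=0 t=1,i=5
  ..#|#  b1=1 t=0,i=1
  ...|#  b0=1 t=0,i=0
  bits 10000011 = 131

131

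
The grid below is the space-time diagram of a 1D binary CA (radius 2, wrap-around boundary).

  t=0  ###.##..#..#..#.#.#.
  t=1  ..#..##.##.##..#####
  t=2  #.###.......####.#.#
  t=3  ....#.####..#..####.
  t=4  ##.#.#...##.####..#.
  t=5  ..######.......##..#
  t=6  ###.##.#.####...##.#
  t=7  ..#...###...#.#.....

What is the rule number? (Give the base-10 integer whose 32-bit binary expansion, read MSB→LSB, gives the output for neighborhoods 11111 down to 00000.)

  nb #####: next=#  (t=1,i=17, bit31=1)
  nb ####.: next=.  (t=1,i=18, bit30=0)
  nb ###.#: next=#  (t=0,i=2, bit29=1)
  nb ###..: next=#  (t=1,i=19, bit28=1)
  nb ##.##: next=.  (t=0,i=3, bit27=0)
  nb ##.#.: next=#  (t=2,i=16, bit26=1)
  nb ##..#: next=#  (t=0,i=6, bit25=1)
  nb ##...: next=.  (t=2,i=5, bit24=0)
  nb #.###: next=.  (t=0,i=0, bit23=0)
  nb #.##.: next=.  (t=0,i=4, bit22=0)
  nb #.#.#: next=#  (t=0,i=16, bit21=1)
  nb #.#..: next=#  (t=4,i=5, bit20=1)
  nb #..##: next=#  (t=1,i=4, bit19=1)
  nb #..#.: next=.  (t=0,i=7, bit18=0)
  nb #...#: next=#  (t=4,i=7, bit17=1)
  nb #....: next=#  (t=2,i=6, bit16=1)
  nb .####: next=.  (t=1,i=16, bit15=0)
  nb .###.: next=.  (t=0,i=1, bit14=0)
  nb .##.#: next=.  (t=1,i=6, bit13=0)
  nb .##..: next=#  (t=0,i=5, bit12=1)
  nb .#.##: next=#  (t=0,i=19, bit11=1)
  nb .#.#.: next=#  (t=0,i=15, bit10=1)
  nb .#..#: next=#  (t=0,i=9, bit9=1)
  nb .#...: next=#  (t=4,i=6, bit8=1)
  nb ..###: next=#  (t=1,i=15, bit7=1)
  nb ..##.: next=.  (t=1,i=5, bit6=0)
  nb ..#.#: next=.  (t=0,i=14, bit5=0)
  nb ..#..: next=#  (t=0,i=8, bit4=1)
  nb ...##: next=.  (t=2,i=11, bit3=0)
  nb ...#.: next=#  (t=3,i=3, bit2=1)
  nb ....#: next=.  (t=2,i=10, bit1=0)
  nb .....: next=#  (t=2,i=7, bit0=1)
  bits 10110110001110110001111110010101 = 3057328021

3057328021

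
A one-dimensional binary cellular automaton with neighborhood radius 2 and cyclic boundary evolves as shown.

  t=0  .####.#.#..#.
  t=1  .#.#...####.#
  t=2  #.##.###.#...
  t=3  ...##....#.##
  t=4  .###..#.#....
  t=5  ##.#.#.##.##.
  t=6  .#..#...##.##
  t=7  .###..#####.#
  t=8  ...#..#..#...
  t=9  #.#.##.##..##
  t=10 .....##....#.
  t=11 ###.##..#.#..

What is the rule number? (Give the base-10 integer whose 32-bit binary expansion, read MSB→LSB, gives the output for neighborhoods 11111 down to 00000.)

1477912269

  [31] ##### => .  t=7,i=8
  [30] ####. => #  t=0,i=3
  [29] ###.# => .  t=0,i=4
  [28] ###.. => #  t=4,i=3
  [27] ##.## => #  t=2,i=4
  [26] ##.#. => .  t=0,i=5
  [25] ##..# => .  t=4,i=4
  [24] ##... => .  t=3,i=0
  [23] #.### => .  t=2,i=5
  [22] #.##. => .  t=2,i=2
  [21] #.#.# => .  t=0,i=6
  [20] #.#.. => #  t=0,i=8
  [19] #..## => .  t=0,i=0
  [18] #..#. => #  t=0,i=10
  [17] #...# => #  t=1,i=5
  [16] #.... => #  t=3,i=6
  [15] .#### => .  t=0,i=2
  [14] .###. => .  t=2,i=6
  [13] .##.# => #  t=2,i=3
  [12] .##.. => .  t=3,i=4
  [11] .#.## => .  t=2,i=1
  [10] .#.#. => #  t=0,i=7
  [9] .#..# => #  t=0,i=9
  [8] .#... => .  t=1,i=4
  [7] ..### => #  t=0,i=1
  [6] ..##. => #  t=3,i=3
  [5] ..#.# => .  t=2,i=0
  [4] ..#.. => .  t=0,i=11
  [3] ...## => #  t=1,i=6
  [2] ...#. => #  t=2,i=12
  [1] ....# => .  t=3,i=7
  [0] ..... => #  t=4,i=11
  bits 01011000000101110010011011001101 = 1477912269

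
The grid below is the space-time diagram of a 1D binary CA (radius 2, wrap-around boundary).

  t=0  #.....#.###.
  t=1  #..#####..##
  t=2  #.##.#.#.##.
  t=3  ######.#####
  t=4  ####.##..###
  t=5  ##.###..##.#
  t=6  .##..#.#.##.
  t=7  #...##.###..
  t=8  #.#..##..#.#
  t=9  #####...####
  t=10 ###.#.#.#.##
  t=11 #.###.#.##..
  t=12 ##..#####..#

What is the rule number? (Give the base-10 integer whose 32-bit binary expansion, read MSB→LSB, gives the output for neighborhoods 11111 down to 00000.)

3162385079

  ##### -> #   bit 31 = 1  t=1,i=5
  ####. -> .   bit 30 = 0  t=1,i=6
  ###.# -> #   bit 29 = 1  t=0,i=10
  ###.. -> #   bit 28 = 1  t=1,i=0
  ##.## -> #   bit 27 = 1  t=3,i=6
  ##.#. -> #   bit 26 = 1  t=0,i=11
  ##..# -> .   bit 25 = 0  t=1,i=1
  ##... -> .   bit 24 = 0  t=9,i=5
  #.### -> .   bit 23 = 0  t=0,i=8
  #.##. -> #   bit 22 = 1  t=2,i=2
  #.#.# -> #   bit 21 = 1  t=2,i=0
  #.#.. -> #   bit 20 = 1  t=0,i=0
  #..## -> #   bit 19 = 1  t=1,i=2
  #..#. -> #   bit 18 = 1  t=6,i=4
  #...# -> #   bit 17 = 1  t=7,i=2
  #.... -> .   bit 16 = 0  t=0,i=2
  .#### -> .   bit 15 = 0  t=1,i=4
  .###. -> .   bit 14 = 0  t=0,i=9
  .##.# -> #   bit 13 = 1  t=2,i=3
  .##.. -> .   bit 12 = 0  t=4,i=6
  .#.## -> #   bit 11 = 1  t=0,i=7
  .#.#. -> .   bit 10 = 0  t=2,i=6
  .#..# -> #   bit 9 = 1  t=8,i=3
  .#... -> .   bit 8 = 0  t=0,i=1
  ..### -> #   bit 7 = 1  t=1,i=3
  ..##. -> .   bit 6 = 0  t=5,i=8
  ..#.# -> #   bit 5 = 1  t=0,i=6
  ..#.. -> #   bit 4 = 1  t=7,i=0
  ...## -> .   bit 3 = 0  t=7,i=3
  ...#. -> #   bit 2 = 1  t=0,i=5
  ....# -> #   bit 1 = 1  t=0,i=4
  ..... -> #   bit 0 = 1  t=0,i=3
  bits 10111100011111100010101010110111 = 3162385079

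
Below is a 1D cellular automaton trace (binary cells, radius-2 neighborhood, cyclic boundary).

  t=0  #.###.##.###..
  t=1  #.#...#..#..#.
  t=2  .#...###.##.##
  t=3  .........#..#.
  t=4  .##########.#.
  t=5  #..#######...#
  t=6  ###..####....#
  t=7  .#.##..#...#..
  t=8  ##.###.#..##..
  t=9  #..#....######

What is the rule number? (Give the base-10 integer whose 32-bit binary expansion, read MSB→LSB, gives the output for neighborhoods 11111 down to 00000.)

3267892855

  ##### -> #   bit 31 = 1  t=4,i=3
  ####. -> #   bit 30 = 1  t=4,i=9
  ###.# -> .   bit 29 = 0  t=0,i=4
  ###.. -> .   bit 28 = 0  t=0,i=11
  ##.## -> .   bit 27 = 0  t=0,i=5
  ##.#. -> .   bit 26 = 0  t=2,i=0
  ##..# -> #   bit 25 = 1  t=0,i=12
  ##... -> .   bit 24 = 0  t=5,i=10
  #.### -> #   bit 23 = 1  t=0,i=2
  #.##. -> #   bit 22 = 1  t=0,i=6
  #.#.# -> .   bit 21 = 0  t=1,i=0
  #.#.. -> .   bit 20 = 0  t=1,i=2
  #..## -> #   bit 19 = 1  t=4,i=0
  #..#. -> .   bit 18 = 0  t=0,i=13
  #...# -> .   bit 17 = 0  t=1,i=4
  #.... -> .   bit 16 = 0  t=3,i=0
  .#### -> .   bit 15 = 0  t=4,i=2
  .###. -> .   bit 14 = 0  t=0,i=3
  .##.# -> .   bit 13 = 0  t=0,i=7
  .##.. -> #   bit 12 = 1  t=5,i=0
  .#.## -> .   bit 11 = 0  t=0,i=1
  .#.#. -> #   bit 10 = 1  t=1,i=1
  .#..# -> #   bit 9 = 1  t=1,i=7
  .#... -> .   bit 8 = 0  t=1,i=3
  ..### -> .   bit 7 = 0  t=2,i=5
  ..##. -> #   bit 6 = 1  t=5,i=13
  ..#.# -> #   bit 5 = 1  t=0,i=0
  ..#.. -> #   bit 4 = 1  t=1,i=6
  ...## -> .   bit 3 = 0  t=2,i=4
  ...#. -> #   bit 2 = 1  t=1,i=5
  ....# -> #   bit 1 = 1  t=3,i=7
  ..... -> #   bit 0 = 1  t=3,i=1
  bits 11000010110010000001011001110111 = 3267892855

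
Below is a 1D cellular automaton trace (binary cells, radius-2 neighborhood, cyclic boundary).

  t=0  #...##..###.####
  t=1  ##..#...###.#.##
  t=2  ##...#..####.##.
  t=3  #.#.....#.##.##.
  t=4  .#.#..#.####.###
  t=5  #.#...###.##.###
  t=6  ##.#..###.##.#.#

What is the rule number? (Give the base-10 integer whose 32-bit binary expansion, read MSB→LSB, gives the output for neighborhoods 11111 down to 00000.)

4123028962

  nb #####: next=#  (t=0,i=14, bit31=1)
  nb ####.: next=#  (t=0,i=15, bit30=1)
  nb ###.#: next=#  (t=0,i=10, bit29=1)
  nb ###..: next=#  (t=0,i=0, bit28=1)
  nb ##.##: next=.  (t=0,i=11, bit27=0)
  nb ##.#.: next=#  (t=1,i=11, bit26=1)
  nb ##..#: next=.  (t=0,i=6, bit25=0)
  nb ##...: next=#  (t=0,i=1, bit24=1)
  nb #.###: next=#  (t=0,i=12, bit23=1)
  nb #.##.: next=#  (t=2,i=0, bit22=1)
  nb #.#.#: next=.  (t=1,i=12, bit21=0)
  nb #.#..: next=.  (t=3,i=2, bit20=0)
  nb #..##: next=.  (t=0,i=7, bit19=0)
  nb #..#.: next=.  (t=1,i=3, bit18=0)
  nb #...#: next=.  (t=0,i=2, bit17=0)
  nb #....: next=.  (t=3,i=4, bit16=0)
  nb .####: next=.  (t=0,i=13, bit15=0)
  nb .###.: next=#  (t=0,i=9, bit14=1)
  nb .##.#: next=#  (t=2,i=14, bit13=1)
  nb .##..: next=.  (t=0,i=5, bit12=0)
  nb .#.##: next=#  (t=1,i=13, bit11=1)
  nb .#.#.: next=#  (t=3,i=1, bit10=1)
  nb .#..#: next=.  (t=2,i=6, bit9=0)
  nb .#...: next=#  (t=1,i=5, bit8=1)
  nb ..###: next=#  (t=0,i=8, bit7=1)
  nb ..##.: next=#  (t=0,i=4, bit6=1)
  nb ..#.#: next=#  (t=3,i=8, bit5=1)
  nb ..#..: next=.  (t=1,i=4, bit4=0)
  nb ...##: next=.  (t=0,i=3, bit3=0)
  nb ...#.: next=.  (t=2,i=4, bit2=0)
  nb ....#: next=#  (t=3,i=6, bit1=1)
  nb .....: next=.  (t=3,i=5, bit0=0)
  bits 11110101110000000110110111100010 = 4123028962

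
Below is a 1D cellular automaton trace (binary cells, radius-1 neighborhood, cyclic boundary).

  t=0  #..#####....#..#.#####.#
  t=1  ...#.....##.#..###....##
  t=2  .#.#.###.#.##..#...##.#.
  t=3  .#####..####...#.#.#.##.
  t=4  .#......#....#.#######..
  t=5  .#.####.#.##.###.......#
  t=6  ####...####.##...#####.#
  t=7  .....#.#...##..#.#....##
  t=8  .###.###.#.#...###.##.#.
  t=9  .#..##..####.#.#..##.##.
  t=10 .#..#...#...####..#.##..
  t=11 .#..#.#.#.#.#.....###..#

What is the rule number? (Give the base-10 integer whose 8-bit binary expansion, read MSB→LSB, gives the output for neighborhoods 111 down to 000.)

45

  ###|.  b7=0 t=0,i=4
  ##.|.  b6=0 t=0,i=0
  #.#|#  b5=1 t=0,i=16
  #..|.  b4=0 t=0,i=1
  .##|#  b3=1 t=0,i=3
  .#.|#  b2=1 t=0,i=12
  ..#|.  b1=0 t=0,i=2
  ...|#  b0=1 t=0,i=9
  bits 00101101 = 45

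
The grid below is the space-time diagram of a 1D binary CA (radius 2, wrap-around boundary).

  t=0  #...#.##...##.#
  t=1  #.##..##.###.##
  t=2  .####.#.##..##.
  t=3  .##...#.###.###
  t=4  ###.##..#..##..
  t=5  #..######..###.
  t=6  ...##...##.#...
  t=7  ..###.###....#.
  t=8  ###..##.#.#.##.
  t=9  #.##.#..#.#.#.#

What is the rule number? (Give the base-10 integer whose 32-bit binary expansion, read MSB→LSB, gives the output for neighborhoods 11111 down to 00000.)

  [31] ##### => .  t=5,i=5
  [30] ####. => .  t=2,i=3
  [29] ###.# => .  t=1,i=0
  [28] ###.. => #  t=5,i=8
  [27] ##.## => #  t=0,i=13
  [26] ##.#. => .  t=2,i=5
  [25] ##..# => #  t=1,i=4
  [24] ##... => .  t=0,i=1
  [23] #.### => #  t=1,i=9
  [22] #.##. => #  t=0,i=6
  [21] #.#.# => #  t=2,i=6
  [20] #.#.. => .  t=5,i=0
  [19] #..## => .  t=1,i=5
  [18] #..#. => #  t=4,i=7
  [17] #...# => #  t=0,i=2
  [16] #.... => #  t=6,i=13
  [15] .#### => #  t=2,i=2
  [14] .###. => .  t=1,i=10
  [13] .##.# => .  t=0,i=12
  [12] .##.. => #  t=0,i=0
  [11] .#.## => .  t=0,i=5
  [10] .#.#. => .  t=8,i=9
  [9] .#..# => .  t=4,i=9
  [8] .#... => .  t=6,i=12
  [7] ..### => #  t=2,i=1
  [6] ..##. => #  t=0,i=11
  [5] ..#.# => .  t=0,i=4
  [4] ..#.. => #  t=4,i=8
  [3] ...## => #  t=0,i=10
  [2] ...#. => #  t=0,i=3
  [1] ....# => .  t=6,i=1
  [0] ..... => .  t=6,i=0
  bits 00011010111001111001000011011100 = 451383516

451383516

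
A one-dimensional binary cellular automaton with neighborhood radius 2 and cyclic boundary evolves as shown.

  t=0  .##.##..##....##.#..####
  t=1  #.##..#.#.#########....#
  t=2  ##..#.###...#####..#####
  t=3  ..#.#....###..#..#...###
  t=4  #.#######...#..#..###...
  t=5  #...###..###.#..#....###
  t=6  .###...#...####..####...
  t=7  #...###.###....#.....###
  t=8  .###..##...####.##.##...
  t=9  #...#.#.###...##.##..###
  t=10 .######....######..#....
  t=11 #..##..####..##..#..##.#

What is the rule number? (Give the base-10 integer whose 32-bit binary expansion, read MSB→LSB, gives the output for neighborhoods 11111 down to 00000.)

  [31] ##### => #  t=1,i=12
  [30] ####. => .  t=0,i=22
  [29] ###.# => #  t=0,i=23
  [28] ###.. => .  t=1,i=18
  [27] ##.## => #  t=0,i=0
  [26] ##.#. => #  t=0,i=16
  [25] ##..# => #  t=0,i=6
  [24] ##... => #  t=0,i=10
  [23] #.### => .  t=1,i=10
  [22] #.##. => .  t=0,i=1
  [21] #.#.# => #  t=1,i=8
  [20] #.#.. => #  t=0,i=17
  [19] #..## => .  t=0,i=7
  [18] #..#. => .  t=1,i=5
  [17] #...# => #  t=2,i=10
  [16] #.... => #  t=0,i=11
  [15] .#### => .  t=0,i=21
  [14] .###. => .  t=2,i=7
  [13] .##.# => #  t=0,i=2
  [12] .##.. => .  t=0,i=5
  [11] .#.## => .  t=1,i=9
  [10] .#.#. => #  t=1,i=7
  [9] .#..# => #  t=0,i=18
  [8] .#... => #  t=3,i=5
  [7] ..### => .  t=0,i=20
  [6] ..##. => #  t=0,i=8
  [5] ..#.# => #  t=1,i=6
  [4] ..#.. => .  t=3,i=14
  [3] ...## => #  t=0,i=13
  [2] ...#. => #  t=4,i=11
  [1] ....# => #  t=0,i=12
  [0] ..... => .  t=7,i=18
  bits 10101111001100110010011101101110 = 2939365230

2939365230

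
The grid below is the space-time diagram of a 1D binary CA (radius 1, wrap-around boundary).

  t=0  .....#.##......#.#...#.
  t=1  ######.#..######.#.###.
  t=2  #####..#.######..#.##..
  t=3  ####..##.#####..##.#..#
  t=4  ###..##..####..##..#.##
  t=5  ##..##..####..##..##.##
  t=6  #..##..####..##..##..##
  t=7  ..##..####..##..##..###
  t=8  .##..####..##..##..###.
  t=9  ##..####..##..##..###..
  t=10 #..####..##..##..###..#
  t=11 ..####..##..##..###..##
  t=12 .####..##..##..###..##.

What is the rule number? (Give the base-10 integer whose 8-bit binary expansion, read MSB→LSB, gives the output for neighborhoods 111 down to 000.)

143

  [7] ### => #  t=1,i=1
  [6] ##. => .  t=0,i=8
  [5] #.# => .  t=0,i=6
  [4] #.. => .  t=0,i=9
  [3] .## => #  t=0,i=7
  [2] .#. => #  t=0,i=5
  [1] ..# => #  t=0,i=4
  [0] ... => #  t=0,i=0
  bits 10001111 = 143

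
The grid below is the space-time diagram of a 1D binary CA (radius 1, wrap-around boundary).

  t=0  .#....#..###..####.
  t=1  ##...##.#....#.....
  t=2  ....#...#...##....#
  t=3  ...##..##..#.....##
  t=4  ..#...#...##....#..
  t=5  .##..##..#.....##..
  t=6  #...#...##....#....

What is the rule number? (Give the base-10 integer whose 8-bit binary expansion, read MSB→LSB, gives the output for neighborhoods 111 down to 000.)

6

  ### -> .   bit 7 = 0  t=0,i=10
  ##. -> .   bit 6 = 0  t=0,i=11
  #.# -> .   bit 5 = 0  t=1,i=7
  #.. -> .   bit 4 = 0  t=0,i=2
  .## -> .   bit 3 = 0  t=0,i=9
  .#. -> #   bit 2 = 1  t=0,i=1
  ..# -> #   bit 1 = 1  t=0,i=0
  ... -> .   bit 0 = 0  t=0,i=3
  bits 00000110 = 6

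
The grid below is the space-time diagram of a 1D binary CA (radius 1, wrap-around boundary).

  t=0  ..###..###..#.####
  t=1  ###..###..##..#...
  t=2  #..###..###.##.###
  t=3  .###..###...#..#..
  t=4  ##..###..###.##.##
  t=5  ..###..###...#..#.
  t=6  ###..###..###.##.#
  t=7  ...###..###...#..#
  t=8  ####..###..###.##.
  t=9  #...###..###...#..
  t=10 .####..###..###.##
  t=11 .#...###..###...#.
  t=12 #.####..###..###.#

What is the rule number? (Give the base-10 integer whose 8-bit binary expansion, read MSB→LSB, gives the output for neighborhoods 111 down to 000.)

  [7] ### => .  t=0,i=3
  [6] ##. => .  t=0,i=4
  [5] #.# => .  t=0,i=13
  [4] #.. => #  t=0,i=0
  [3] .## => #  t=0,i=2
  [2] .#. => .  t=0,i=12
  [1] ..# => #  t=0,i=1
  [0] ... => #  t=1,i=16
  bits 00011011 = 27

27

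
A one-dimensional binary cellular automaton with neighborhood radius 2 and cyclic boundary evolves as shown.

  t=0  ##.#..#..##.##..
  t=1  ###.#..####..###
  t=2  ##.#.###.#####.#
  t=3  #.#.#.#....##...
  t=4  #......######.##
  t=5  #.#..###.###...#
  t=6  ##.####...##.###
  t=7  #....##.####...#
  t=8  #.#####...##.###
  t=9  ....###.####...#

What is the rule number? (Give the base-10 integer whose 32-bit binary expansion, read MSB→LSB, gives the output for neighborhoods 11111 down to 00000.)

3591076846

  nb #####: next=#  (t=1,i=0, bit31=1)
  nb ####.: next=#  (t=1,i=1, bit30=1)
  nb ###.#: next=.  (t=1,i=2, bit29=0)
  nb ###..: next=#  (t=1,i=10, bit28=1)
  nb ##.##: next=.  (t=0,i=11, bit27=0)
  nb ##.#.: next=#  (t=0,i=2, bit26=1)
  nb ##..#: next=#  (t=0,i=14, bit25=1)
  nb ##...: next=.  (t=3,i=13, bit24=0)
  nb #.###: next=.  (t=2,i=5, bit23=0)
  nb #.##.: next=.  (t=0,i=12, bit22=0)
  nb #.#.#: next=.  (t=2,i=3, bit21=0)
  nb #.#..: next=.  (t=0,i=3, bit20=0)
  nb #..##: next=#  (t=0,i=8, bit19=1)
  nb #..#.: next=.  (t=0,i=5, bit18=0)
  nb #...#: next=#  (t=3,i=14, bit17=1)
  nb #....: next=#  (t=3,i=8, bit16=1)
  nb .####: next=.  (t=1,i=8, bit15=0)
  nb .###.: next=#  (t=2,i=0, bit14=1)
  nb .##.#: next=#  (t=0,i=1, bit13=1)
  nb .##..: next=#  (t=0,i=13, bit12=1)
  nb .#.##: next=#  (t=2,i=4, bit11=1)
  nb .#.#.: next=.  (t=3,i=1, bit10=0)
  nb .#..#: next=#  (t=0,i=4, bit9=1)
  nb .#...: next=#  (t=3,i=7, bit8=1)
  nb ..###: next=#  (t=1,i=7, bit7=1)
  nb ..##.: next=#  (t=0,i=0, bit6=1)
  nb ..#.#: next=#  (t=3,i=0, bit5=1)
  nb ..#..: next=.  (t=0,i=6, bit4=0)
  nb ...##: next=#  (t=3,i=10, bit3=1)
  nb ...#.: next=#  (t=3,i=15, bit2=1)
  nb ....#: next=#  (t=3,i=9, bit1=1)
  nb .....: next=.  (t=4,i=3, bit0=0)
  bits 11010110000010110111101111101110 = 3591076846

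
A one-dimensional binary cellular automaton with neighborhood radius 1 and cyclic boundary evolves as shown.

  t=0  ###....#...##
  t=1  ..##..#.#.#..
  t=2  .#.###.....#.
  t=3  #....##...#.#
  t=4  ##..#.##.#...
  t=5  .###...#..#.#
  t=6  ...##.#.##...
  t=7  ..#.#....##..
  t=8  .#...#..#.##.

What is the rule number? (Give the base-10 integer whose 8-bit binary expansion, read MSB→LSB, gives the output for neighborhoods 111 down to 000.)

  ### -> .   bit 7 = 0  t=0,i=0
  ##. -> #   bit 6 = 1  t=0,i=2
  #.# -> .   bit 5 = 0  t=1,i=7
  #.. -> #   bit 4 = 1  t=0,i=3
  .## -> .   bit 3 = 0  t=0,i=11
  .#. -> .   bit 2 = 0  t=0,i=7
  ..# -> #   bit 1 = 1  t=0,i=6
  ... -> .   bit 0 = 0  t=0,i=4
  bits 01010010 = 82

82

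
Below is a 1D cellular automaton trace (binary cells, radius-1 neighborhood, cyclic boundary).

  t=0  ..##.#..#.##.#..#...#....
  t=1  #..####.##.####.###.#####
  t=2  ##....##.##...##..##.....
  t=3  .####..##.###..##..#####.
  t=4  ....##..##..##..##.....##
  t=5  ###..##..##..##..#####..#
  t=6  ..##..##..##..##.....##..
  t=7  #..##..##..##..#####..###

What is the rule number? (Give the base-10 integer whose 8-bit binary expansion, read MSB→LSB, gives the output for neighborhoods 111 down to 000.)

  nb ###: next=.  (t=1,i=4, bit7=0)
  nb ##.: next=#  (t=0,i=3, bit6=1)
  nb #.#: next=#  (t=0,i=4, bit5=1)
  nb #..: next=#  (t=0,i=6, bit4=1)
  nb .##: next=.  (t=0,i=2, bit3=0)
  nb .#.: next=#  (t=0,i=5, bit2=1)
  nb ..#: next=.  (t=0,i=1, bit1=0)
  nb ...: next=#  (t=0,i=0, bit0=1)
  bits 01110101 = 117

117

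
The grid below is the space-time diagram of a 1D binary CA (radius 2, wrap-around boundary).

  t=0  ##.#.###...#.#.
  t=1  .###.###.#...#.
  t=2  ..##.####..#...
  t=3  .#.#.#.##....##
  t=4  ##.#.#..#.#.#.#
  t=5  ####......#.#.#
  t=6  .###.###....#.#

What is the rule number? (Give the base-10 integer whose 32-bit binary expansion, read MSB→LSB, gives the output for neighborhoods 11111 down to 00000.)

4104351753

  nb #####: next=#  (t=5,i=1, bit31=1)
  nb ####.: next=#  (t=2,i=7, bit30=1)
  nb ###.#: next=#  (t=1,i=3, bit29=1)
  nb ###..: next=#  (t=0,i=7, bit28=1)
  nb ##.##: next=.  (t=1,i=4, bit27=0)
  nb ##.#.: next=#  (t=0,i=2, bit26=1)
  nb ##..#: next=.  (t=2,i=9, bit25=0)
  nb ##...: next=.  (t=0,i=8, bit24=0)
  nb #.###: next=#  (t=0,i=5, bit23=1)
  nb #.##.: next=.  (t=0,i=0, bit22=0)
  nb #.#.#: next=#  (t=0,i=3, bit21=1)
  nb #.#..: next=.  (t=1,i=9, bit20=0)
  nb #..##: next=.  (t=1,i=0, bit19=0)
  nb #..#.: next=.  (t=2,i=10, bit18=0)
  nb #...#: next=#  (t=0,i=9, bit17=1)
  nb #....: next=#  (t=2,i=13, bit16=1)
  nb .####: next=.  (t=2,i=6, bit15=0)
  nb .###.: next=#  (t=0,i=6, bit14=1)
  nb .##.#: next=#  (t=0,i=1, bit13=1)
  nb .##..: next=#  (t=3,i=8, bit12=1)
  nb .#.##: next=.  (t=0,i=4, bit11=0)
  nb .#.#.: next=.  (t=0,i=12, bit10=0)
  nb .#..#: next=.  (t=1,i=14, bit9=0)
  nb .#...: next=.  (t=1,i=10, bit8=0)
  nb ..###: next=.  (t=1,i=1, bit7=0)
  nb ..##.: next=.  (t=2,i=2, bit6=0)
  nb ..#.#: next=.  (t=0,i=11, bit5=0)
  nb ..#..: next=.  (t=1,i=13, bit4=0)
  nb ...##: next=#  (t=2,i=1, bit3=1)
  nb ...#.: next=.  (t=0,i=10, bit2=0)
  nb ....#: next=.  (t=2,i=0, bit1=0)
  nb .....: next=#  (t=2,i=14, bit0=1)
  bits 11110100101000110111000000001001 = 4104351753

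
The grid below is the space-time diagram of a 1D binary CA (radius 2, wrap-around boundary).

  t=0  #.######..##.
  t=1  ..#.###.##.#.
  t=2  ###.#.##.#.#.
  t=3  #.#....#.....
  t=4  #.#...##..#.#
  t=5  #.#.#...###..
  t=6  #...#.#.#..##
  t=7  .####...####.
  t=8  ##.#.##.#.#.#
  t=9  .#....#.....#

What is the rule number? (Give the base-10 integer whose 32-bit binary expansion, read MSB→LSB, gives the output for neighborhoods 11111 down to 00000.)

  #####|#  b31=1 t=0,i=4
  ####.|#  b30=1 t=0,i=6
  ###.#|#  b29=1 t=1,i=6
  ###..|.  b28=0 t=0,i=7
  ##.##|#  b27=1 t=1,i=7
  ##.#.|.  b26=0 t=0,i=12
  ##..#|#  b25=1 t=0,i=8
  ##...|#  b24=1 t=6,i=1
  #.###|#  b23=1 t=0,i=2
  #.##.|.  b22=0 t=1,i=8
  #.#.#|.  b21=0 t=0,i=0
  #.#..|#  b20=1 t=1,i=11
  #..##|#  b19=1 t=0,i=9
  #..#.|#  b18=1 t=4,i=9
  #...#|#  b17=1 t=1,i=0
  #....|.  b16=0 t=3,i=4
  .####|.  b15=0 t=0,i=3
  .###.|.  b14=0 t=1,i=5
  .##.#|#  b13=1 t=0,i=11
  .##..|.  b12=0 t=4,i=7
  .#.##|.  b11=0 t=0,i=1
  .#.#.|.  b10=0 t=2,i=10
  .#..#|#  b9=1 t=6,i=9
  .#...|.  b8=0 t=1,i=12
  ..###|#  b7=1 t=5,i=8
  ..##.|.  b6=0 t=0,i=10
  ..#.#|#  b5=1 t=1,i=2
  ..#..|#  b4=1 t=3,i=7
  ...##|.  b3=0 t=4,i=5
  ...#.|#  b2=1 t=1,i=1
  ....#|.  b1=0 t=3,i=5
  .....|#  b0=1 t=3,i=10
  bits 11101011100111100010001010110101 = 3953009333

3953009333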